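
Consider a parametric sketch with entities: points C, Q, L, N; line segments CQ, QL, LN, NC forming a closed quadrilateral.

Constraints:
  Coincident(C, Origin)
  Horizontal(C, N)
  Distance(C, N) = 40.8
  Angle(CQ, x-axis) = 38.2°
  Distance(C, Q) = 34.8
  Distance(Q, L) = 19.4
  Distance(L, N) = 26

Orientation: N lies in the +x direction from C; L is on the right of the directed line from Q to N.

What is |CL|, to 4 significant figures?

16.70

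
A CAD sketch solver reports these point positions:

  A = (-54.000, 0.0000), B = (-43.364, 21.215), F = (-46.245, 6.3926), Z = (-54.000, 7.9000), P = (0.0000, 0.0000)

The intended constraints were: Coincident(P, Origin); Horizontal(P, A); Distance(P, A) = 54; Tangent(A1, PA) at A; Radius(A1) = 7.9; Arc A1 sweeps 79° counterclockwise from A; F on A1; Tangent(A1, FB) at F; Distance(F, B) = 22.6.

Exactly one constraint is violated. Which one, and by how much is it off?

Distance(F, B) = 22.6 — off by 7.50.

P = (0.00, 0.00) ✓; P.y = 0.00, A.y = 0.00 ✓; |PA| = 54.00 ✓; ∠(ZA, AP) = 90.00° ✓; |ZA| = 7.900 ✓; bearing(Z→F) − bearing(Z→A) = 79.00° ✓; |ZF| = 7.900 ✓; ∠(ZF, FB) = 90.00° ✓; |FB| = 15.10 ✗.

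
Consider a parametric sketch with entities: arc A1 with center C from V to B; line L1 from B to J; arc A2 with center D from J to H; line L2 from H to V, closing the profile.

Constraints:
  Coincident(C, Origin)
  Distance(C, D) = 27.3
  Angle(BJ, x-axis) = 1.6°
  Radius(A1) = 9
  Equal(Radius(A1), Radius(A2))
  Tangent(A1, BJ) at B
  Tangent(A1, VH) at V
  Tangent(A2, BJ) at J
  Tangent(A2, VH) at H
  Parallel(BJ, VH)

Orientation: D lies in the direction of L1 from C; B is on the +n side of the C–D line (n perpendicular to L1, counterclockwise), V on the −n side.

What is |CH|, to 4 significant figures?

28.75

The slot axis is L1's direction at 1.6°, so u = (cos 1.6°, sin 1.6°) = (0.9996, 0.02792) and n = (−sin 1.6°, cos 1.6°) = (-0.02792, 0.9996). C is at the origin and D lies 27.3 along u from C, so D = 27.3·u = (27.29, 0.7623). Tangency of A1 to both parallel lines with radius 9.0 puts B and V at C ± 9.0·n: B = (-0.2513, 8.996), V = (0.2513, -8.996). Equal radii place J and H the same way about D: J = D + 9.0·n = (27.04, 9.759), H = D − 9.0·n = (27.54, -8.234). Then |CH| = |H − C| = 28.75.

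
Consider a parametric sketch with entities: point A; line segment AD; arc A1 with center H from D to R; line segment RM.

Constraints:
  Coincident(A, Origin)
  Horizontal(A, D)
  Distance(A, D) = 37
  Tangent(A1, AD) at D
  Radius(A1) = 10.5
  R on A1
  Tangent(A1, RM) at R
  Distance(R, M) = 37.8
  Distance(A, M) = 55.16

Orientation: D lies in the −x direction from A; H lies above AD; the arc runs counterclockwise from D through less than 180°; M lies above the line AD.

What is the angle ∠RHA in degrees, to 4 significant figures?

15.99°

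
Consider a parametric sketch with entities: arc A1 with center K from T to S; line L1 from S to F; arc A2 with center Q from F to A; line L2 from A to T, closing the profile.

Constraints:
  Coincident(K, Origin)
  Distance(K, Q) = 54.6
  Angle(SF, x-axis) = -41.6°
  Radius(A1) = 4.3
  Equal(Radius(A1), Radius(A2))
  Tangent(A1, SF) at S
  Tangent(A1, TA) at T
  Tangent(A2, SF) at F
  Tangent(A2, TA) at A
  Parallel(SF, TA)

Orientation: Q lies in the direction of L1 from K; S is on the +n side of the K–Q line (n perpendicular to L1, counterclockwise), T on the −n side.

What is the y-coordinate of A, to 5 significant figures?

-39.466

The slot axis is L1's direction at -41.6°, so u = (cos -41.6°, sin -41.6°) = (0.74780, -0.66393) and n = (−sin -41.6°, cos -41.6°) = (0.66393, 0.74780). K is at the origin and Q lies 54.6 along u from K, so Q = 54.6·u = (40.830, -36.250). Tangency of A1 to both parallel lines with radius 4.3 puts S and T at K ± 4.3·n: S = (2.8549, 3.2155), T = (-2.8549, -3.2155). Equal radii place F and A the same way about Q: F = Q + 4.3·n = (43.685, -33.035), A = Q − 4.3·n = (37.975, -39.466). So A.y = -39.466.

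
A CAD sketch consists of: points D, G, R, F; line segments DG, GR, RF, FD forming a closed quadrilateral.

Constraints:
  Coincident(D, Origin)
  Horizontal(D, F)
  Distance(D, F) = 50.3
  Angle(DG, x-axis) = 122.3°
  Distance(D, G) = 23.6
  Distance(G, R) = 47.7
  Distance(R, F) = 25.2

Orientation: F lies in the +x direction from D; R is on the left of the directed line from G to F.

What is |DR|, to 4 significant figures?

40.43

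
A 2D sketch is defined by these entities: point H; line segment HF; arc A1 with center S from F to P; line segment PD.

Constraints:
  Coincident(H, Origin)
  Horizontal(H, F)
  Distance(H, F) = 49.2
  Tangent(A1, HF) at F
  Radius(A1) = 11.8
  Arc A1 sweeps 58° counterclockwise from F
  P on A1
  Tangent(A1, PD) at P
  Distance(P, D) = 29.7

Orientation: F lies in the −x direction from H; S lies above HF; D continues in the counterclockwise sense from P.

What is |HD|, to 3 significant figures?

38.7

On A1, F sits at bearing -90° from S; a 58° counterclockwise sweep puts P at bearing -32°, so P = S + 11.8·(cos -32°, sin -32°) = (-39.2, 5.55). Tangency of A1 to PD means the radius SP is perpendicular to PD, so PD runs along (−sin -32°, cos -32°); with |PD| = 29.7, D = (-23.5, 30.7). Then |HD| = |D − H| = 38.7.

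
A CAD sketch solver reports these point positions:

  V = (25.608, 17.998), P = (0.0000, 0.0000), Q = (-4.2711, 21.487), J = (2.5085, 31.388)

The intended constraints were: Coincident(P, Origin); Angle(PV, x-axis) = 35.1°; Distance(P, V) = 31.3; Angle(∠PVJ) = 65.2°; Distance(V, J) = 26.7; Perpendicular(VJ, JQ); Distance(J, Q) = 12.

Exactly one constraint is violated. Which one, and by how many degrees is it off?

Perpendicular(VJ, JQ) — off by 4.30°.

P = (0.00, 0.00) ✓; PV at 35.10° ✓; |PV| = 31.30 ✓; ∠PVJ = 65.20° ✓; |VJ| = 26.70 ✓; ∠(VJ, JQ) = 85.70° ✗; |JQ| = 12.00 ✓.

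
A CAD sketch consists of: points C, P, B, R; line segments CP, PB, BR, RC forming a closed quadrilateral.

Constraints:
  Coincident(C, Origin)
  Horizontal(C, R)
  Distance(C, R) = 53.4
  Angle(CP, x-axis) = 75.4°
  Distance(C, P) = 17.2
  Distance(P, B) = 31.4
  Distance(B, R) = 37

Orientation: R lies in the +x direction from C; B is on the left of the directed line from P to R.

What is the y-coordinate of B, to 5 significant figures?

30.531

Checks: |PB| = 31.40 ✓; |BR| = 37.00 ✓.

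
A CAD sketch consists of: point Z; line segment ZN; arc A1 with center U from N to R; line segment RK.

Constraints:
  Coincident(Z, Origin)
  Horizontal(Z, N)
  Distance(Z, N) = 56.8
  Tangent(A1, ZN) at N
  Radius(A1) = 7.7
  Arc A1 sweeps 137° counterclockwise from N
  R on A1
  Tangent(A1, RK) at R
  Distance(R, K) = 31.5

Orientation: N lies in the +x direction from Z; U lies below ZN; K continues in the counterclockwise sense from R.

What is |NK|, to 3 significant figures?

39.1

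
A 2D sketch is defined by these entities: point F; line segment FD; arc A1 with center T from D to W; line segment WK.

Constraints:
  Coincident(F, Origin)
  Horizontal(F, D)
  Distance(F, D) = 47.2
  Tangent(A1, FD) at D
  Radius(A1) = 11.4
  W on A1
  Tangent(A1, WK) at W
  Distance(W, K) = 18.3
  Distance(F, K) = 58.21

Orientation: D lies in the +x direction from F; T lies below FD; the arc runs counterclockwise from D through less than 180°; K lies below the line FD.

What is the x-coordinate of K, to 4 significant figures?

47.99

F is at the origin; F and D share the same y with |FD| = 47.2 and D on the +x side, so D = (47.20, 0.000). The tangent condition forces TD to be normal to FD, so T = D + (0, -11.4) = (47.20, -11.40). Since TW ⟂ WK (tangency), |TK| = √(11.4² + 18.3²) = 21.56 regardless of where W sits on A1. So K lies on both circle(F, 58.21) and circle(T, 21.56); the below-FD intersection is K = (47.99, -32.95). W is the foot of the tangent from K: W = (37.75, -17.78).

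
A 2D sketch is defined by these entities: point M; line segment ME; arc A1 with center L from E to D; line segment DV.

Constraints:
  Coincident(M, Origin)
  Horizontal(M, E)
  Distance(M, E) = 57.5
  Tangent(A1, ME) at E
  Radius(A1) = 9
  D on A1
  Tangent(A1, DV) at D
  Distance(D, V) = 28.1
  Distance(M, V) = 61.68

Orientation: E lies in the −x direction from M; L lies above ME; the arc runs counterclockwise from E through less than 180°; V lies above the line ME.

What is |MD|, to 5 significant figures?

49.367

Checks: |ME| = 57.50 ✓; |LD| = 9.000 ✓; ∠(LD, DV) = 90.00° ✓; |DV| = 28.10 ✓; |MV| = 61.68 ✓.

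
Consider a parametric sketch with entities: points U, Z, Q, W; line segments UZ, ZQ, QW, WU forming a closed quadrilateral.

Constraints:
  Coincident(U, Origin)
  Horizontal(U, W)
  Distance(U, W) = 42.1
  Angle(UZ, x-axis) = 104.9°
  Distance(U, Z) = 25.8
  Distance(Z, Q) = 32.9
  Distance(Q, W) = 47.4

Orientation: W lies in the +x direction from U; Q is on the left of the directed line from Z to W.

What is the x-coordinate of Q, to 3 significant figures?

21.2

Checks: |ZQ| = 32.90 ✓; |QW| = 47.40 ✓.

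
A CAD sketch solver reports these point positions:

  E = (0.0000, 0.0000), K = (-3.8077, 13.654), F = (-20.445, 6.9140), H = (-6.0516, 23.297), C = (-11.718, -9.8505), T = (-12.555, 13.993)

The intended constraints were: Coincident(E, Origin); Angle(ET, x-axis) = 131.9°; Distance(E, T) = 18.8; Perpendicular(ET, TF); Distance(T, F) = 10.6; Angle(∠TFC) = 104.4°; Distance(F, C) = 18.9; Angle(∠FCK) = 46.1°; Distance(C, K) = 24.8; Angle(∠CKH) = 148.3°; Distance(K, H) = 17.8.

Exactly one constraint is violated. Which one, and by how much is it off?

Distance(K, H) = 17.8 — off by 7.90.

E = (0.00, 0.00) ✓; ET at 131.9° ✓; |ET| = 18.80 ✓; ∠(ET, TF) = 90.00° ✓; |TF| = 10.60 ✓; ∠TFC = 104.4° ✓; |FC| = 18.90 ✓; ∠FCK = 46.10° ✓; |CK| = 24.80 ✓; ∠CKH = 148.3° ✓; |KH| = 9.901 ✗.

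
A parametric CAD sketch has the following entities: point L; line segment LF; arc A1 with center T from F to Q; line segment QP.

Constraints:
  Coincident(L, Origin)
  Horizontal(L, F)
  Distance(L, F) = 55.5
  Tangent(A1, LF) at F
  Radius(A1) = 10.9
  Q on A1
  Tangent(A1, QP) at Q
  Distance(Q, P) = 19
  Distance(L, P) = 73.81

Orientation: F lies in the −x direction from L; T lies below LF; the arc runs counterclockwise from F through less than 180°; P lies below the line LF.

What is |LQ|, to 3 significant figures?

67.1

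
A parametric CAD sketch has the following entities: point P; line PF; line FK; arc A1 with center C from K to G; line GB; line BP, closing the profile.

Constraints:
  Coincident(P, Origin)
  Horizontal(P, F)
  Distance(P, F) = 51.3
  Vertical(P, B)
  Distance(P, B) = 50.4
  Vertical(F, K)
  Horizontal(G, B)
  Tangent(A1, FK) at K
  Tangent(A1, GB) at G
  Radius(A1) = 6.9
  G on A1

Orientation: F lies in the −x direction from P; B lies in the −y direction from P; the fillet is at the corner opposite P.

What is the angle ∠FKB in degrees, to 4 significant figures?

97.66°

P is at the origin; P and F share the same y with |PF| = 51.3 and F on the −x side, so F = (-51.30, 0.000). PB is vertical with |PB| = 50.4 and B on the −y side, so B = (0.000, -50.40). The virtual corner opposite P is at (-51.30, -50.40). A1 meets FK tangentially, so CK is at right angles to FK and tangency of A1 to GB means the radius CG is perpendicular to GB, with radius 6.9, so the center C sits 6.9 in from both sides at C = (-44.40, -43.50). That places the tangent points at K = (-51.30, -43.50) on FK and G = (-44.40, -50.40) on GB. Then cos ∠FKB = KF·KB / (|KF||KB|), giving 97.66°.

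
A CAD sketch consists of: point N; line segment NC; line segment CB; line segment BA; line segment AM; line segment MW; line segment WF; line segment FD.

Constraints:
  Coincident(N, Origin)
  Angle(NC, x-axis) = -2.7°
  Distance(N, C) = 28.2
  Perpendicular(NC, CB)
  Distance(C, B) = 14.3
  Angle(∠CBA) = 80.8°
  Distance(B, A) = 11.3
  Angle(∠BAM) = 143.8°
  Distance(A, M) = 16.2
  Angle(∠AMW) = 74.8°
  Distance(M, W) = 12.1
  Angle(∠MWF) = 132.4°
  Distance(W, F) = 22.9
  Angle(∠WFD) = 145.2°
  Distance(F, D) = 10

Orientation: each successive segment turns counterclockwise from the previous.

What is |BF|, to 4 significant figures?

15.57

N is at the origin; NC runs at -2.7° with length 28.2, so C = (28.17, -1.328). The perpendicularity gives CB at right angles to NC, so CB runs at 87.30°; with |CB| = 14.3, B = (28.84, 12.96). ∠CBA = 80.8° gives BA at -173.5° from the x-axis; with |BA| = 11.3, A = (17.61, 11.68). ∠BAM = 143.8° gives AM at -137.3° from the x-axis; with |AM| = 16.2, M = (5.709, 0.6903). ∠AMW = 74.8° gives MW at -32.10° from the x-axis; with |MW| = 12.1, W = (15.96, -5.740). ∠MWF = 132.4° gives WF at 15.50° from the x-axis; with |WF| = 22.9, F = (38.03, 0.3802). Then |BF| = |F − B| = 15.57.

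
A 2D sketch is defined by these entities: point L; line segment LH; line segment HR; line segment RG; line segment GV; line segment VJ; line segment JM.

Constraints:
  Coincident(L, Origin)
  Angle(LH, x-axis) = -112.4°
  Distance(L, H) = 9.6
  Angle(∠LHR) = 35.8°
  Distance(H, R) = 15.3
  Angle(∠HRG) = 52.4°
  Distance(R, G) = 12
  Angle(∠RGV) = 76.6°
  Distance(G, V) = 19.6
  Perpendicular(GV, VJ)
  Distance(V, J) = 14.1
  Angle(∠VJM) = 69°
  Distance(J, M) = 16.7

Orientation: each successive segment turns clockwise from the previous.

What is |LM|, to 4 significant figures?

5.879

L is at the origin; LH runs at -112.4° with length 9.6, so H = (-3.658, -8.876). ∠LHR = 35.8° gives HR at 103.4° from the x-axis; with |HR| = 15.3, R = (-7.204, 6.008). ∠HRG = 52.4° gives RG at -24.20° from the x-axis; with |RG| = 12.0, G = (3.741, 1.089). ∠RGV = 76.6° gives GV at -127.6° from the x-axis; with |GV| = 19.6, V = (-8.217, -14.44). GV is perpendicular to VJ, so VJ runs at 142.4°; with |VJ| = 14.1, J = (-19.39, -5.837). ∠VJM = 69.0° gives JM at 31.40° from the x-axis; with |JM| = 16.7, M = (-5.134, 2.864). Then |LM| = |M − L| = 5.879.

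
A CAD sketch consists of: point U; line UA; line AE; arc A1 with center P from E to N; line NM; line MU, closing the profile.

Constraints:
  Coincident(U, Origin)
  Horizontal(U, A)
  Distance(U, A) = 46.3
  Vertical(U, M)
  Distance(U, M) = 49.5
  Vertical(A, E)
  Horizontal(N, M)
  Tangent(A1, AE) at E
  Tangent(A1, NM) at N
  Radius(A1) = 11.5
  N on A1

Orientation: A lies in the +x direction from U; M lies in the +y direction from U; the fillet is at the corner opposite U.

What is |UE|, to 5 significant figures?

59.897

U is at the origin; U and A share the same y with |UA| = 46.3 and A on the +x side, so A = (46.300, 0.0000). UM is vertical with |UM| = 49.5 and M on the +y side, so M = (0.0000, 49.500). The virtual corner opposite U is at (46.300, 49.500). The tangent condition forces PE to be normal to AE and the tangent condition forces PN to be normal to NM, with radius 11.5, so the center P sits 11.5 in from both sides at P = (34.800, 38.000). That places the tangent points at E = (46.300, 38.000) on AE and N = (34.800, 49.500) on NM. Then |UE| = |E − U| = 59.897.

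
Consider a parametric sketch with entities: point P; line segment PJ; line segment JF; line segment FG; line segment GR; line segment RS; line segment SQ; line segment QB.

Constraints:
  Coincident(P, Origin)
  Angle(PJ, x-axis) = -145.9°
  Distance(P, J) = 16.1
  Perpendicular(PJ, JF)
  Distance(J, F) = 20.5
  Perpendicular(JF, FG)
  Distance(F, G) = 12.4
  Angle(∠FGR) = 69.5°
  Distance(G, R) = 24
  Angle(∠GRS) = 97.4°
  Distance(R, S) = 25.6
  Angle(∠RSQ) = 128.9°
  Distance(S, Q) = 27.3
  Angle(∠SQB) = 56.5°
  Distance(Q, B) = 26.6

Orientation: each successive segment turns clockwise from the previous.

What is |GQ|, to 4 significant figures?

45.91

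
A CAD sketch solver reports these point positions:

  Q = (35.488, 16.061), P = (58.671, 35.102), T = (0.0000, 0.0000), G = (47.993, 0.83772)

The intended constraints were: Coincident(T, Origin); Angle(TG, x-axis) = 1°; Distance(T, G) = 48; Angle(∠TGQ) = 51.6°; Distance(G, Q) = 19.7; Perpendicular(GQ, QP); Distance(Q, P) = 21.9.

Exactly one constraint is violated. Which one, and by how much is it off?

Distance(Q, P) = 21.9 — off by 8.10.

T = (0.00, 0.00) ✓; TG at 1.000° ✓; |TG| = 48.00 ✓; ∠TGQ = 51.60° ✓; |GQ| = 19.70 ✓; ∠(GQ, QP) = 90.00° ✓; |QP| = 30.00 ✗.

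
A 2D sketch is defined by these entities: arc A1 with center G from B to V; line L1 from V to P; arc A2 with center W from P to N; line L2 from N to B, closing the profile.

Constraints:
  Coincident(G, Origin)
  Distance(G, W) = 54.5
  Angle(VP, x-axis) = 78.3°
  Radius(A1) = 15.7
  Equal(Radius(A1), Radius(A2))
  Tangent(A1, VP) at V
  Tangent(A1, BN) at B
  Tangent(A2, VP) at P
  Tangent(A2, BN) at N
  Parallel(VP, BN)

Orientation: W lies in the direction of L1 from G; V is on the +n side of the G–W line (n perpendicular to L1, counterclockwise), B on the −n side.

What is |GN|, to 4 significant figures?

56.72

The slot axis is L1's direction at 78.3°, so u = (cos 78.3°, sin 78.3°) = (0.2028, 0.9792) and n = (−sin 78.3°, cos 78.3°) = (-0.9792, 0.2028). G is at the origin and W lies 54.5 along u from G, so W = 54.5·u = (11.05, 53.37). Tangency of A1 to both parallel lines with radius 15.7 puts V and B at G ± 15.7·n: V = (-15.37, 3.184), B = (15.37, -3.184). Equal radii place P and N the same way about W: P = W + 15.7·n = (-4.322, 56.55), N = W − 15.7·n = (26.43, 50.18). Then |GN| = |N − G| = 56.72.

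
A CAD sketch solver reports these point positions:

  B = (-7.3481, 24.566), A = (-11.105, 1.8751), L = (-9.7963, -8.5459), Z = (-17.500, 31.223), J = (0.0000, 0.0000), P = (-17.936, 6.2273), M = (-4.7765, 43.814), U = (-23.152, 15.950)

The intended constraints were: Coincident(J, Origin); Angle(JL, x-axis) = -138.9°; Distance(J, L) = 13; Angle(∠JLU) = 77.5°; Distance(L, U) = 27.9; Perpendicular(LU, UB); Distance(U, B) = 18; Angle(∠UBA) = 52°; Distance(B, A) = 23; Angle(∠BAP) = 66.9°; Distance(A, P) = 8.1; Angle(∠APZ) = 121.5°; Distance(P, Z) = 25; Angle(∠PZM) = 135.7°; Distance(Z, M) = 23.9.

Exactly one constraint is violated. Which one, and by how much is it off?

Distance(Z, M) = 23.9 — off by 6.00.

J = (0.00, 0.00) ✓; JL at -138.9° ✓; |JL| = 13.00 ✓; ∠JLU = 77.50° ✓; |LU| = 27.90 ✓; ∠(LU, UB) = 90.00° ✓; |UB| = 18.00 ✓; ∠UBA = 52.00° ✓; |BA| = 23.00 ✓; ∠BAP = 66.90° ✓; |AP| = 8.100 ✓; ∠APZ = 121.5° ✓; |PZ| = 25.00 ✓; ∠PZM = 135.7° ✓; |ZM| = 17.90 ✗.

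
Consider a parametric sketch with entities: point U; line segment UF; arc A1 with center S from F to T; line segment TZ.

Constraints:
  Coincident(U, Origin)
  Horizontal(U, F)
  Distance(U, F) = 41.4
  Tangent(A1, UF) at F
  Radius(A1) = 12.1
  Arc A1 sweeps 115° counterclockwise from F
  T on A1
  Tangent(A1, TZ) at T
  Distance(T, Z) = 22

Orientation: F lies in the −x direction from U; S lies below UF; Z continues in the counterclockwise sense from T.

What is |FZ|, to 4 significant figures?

37.19

On A1, F sits at bearing 90° from S; a 115° counterclockwise sweep puts T at bearing 205°, so T = S + 12.1·(cos 205°, sin 205°) = (-52.37, -17.21). A1 meets TZ tangentially, so ST is at right angles to TZ, so TZ runs along (−sin 205°, cos 205°); with |TZ| = 22.0, Z = (-43.07, -37.15). Then |FZ| = |Z − F| = 37.19.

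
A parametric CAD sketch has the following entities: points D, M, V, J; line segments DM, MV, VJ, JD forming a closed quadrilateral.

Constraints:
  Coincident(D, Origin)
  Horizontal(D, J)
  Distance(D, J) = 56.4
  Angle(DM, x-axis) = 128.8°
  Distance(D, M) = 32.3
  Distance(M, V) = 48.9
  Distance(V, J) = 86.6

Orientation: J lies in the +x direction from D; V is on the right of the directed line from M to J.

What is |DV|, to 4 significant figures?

35.65

D is at the origin; DJ is horizontal with |DJ| = 56.4 and J in +x, so J = (56.4, 0). DM runs at 128.8° with |DM| = 32.3, so M = (-20.24, 25.17). V is determined by |MV| = 48.9 and |VJ| = 86.6 together: it lies at the intersection of circle(M, 48.9) and circle(J, 86.6). With |MJ| = 80.67, the foot of the radical line on MJ is 8.671 from M and the perpendicular offset is √(48.9² − 8.671²) = 48.13. Taking the right-of-MJ solution: V = (-27.02, -23.26).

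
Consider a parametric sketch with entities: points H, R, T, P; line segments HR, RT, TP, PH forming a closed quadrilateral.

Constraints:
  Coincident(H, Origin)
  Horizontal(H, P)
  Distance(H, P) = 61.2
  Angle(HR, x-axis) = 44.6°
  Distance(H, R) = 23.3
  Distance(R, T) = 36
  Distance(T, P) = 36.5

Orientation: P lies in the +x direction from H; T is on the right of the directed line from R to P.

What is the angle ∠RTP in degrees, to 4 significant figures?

81.89°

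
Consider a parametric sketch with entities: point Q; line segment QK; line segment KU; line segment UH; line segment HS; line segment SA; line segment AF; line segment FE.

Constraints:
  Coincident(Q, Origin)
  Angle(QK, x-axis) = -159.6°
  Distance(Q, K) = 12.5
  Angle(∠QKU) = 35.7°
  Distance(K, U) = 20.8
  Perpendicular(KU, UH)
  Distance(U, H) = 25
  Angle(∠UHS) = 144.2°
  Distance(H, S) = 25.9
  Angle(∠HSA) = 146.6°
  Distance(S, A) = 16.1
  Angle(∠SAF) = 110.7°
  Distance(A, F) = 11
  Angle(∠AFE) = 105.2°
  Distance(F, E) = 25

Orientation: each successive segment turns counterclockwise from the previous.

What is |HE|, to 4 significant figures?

23.89

∠SAF = 110.7° gives AF at -146.8° from the x-axis; with |AF| = 11.0, F = (-16.34, 41.99). ∠AFE = 105.2° gives FE at -72.00° from the x-axis; with |FE| = 25.0, E = (-8.614, 18.21). Then |HE| = |E − H| = 23.89.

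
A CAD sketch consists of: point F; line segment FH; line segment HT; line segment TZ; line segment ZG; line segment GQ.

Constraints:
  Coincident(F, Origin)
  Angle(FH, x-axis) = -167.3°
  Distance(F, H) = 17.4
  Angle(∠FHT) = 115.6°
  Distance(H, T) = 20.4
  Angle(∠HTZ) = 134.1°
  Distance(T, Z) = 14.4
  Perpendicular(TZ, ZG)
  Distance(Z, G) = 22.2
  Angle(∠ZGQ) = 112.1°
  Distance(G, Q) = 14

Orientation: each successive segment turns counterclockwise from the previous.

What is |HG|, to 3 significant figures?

29.6

F is at the origin; FH runs at -167.3° with length 17.4, so H = (-17.0, -3.83). ∠FHT = 115.6° gives HT at -103° from the x-axis; with |HT| = 20.4, T = (-21.5, -23.7). ∠HTZ = 134.1° gives TZ at -57.0° from the x-axis; with |TZ| = 14.4, Z = (-13.7, -35.8). The perpendicularity gives ZG at right angles to TZ, so ZG runs at 33.0°; with |ZG| = 22.2, G = (4.93, -23.7). Then |HG| = |G − H| = 29.6.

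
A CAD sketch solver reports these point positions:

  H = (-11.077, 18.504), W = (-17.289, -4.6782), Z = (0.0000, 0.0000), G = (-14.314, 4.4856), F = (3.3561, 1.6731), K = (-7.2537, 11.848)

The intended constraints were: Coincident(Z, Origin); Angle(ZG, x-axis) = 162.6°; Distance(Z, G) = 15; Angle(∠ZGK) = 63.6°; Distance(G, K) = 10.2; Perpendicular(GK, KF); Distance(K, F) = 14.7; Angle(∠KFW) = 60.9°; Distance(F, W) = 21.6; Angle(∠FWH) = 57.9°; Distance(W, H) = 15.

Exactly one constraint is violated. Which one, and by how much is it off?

Distance(W, H) = 15 — off by 9.00.

Z = (0.00, 0.00) ✓; ZG at 162.6° ✓; |ZG| = 15.00 ✓; ∠ZGK = 63.60° ✓; |GK| = 10.20 ✓; ∠(GK, KF) = 90.00° ✓; |KF| = 14.70 ✓; ∠KFW = 60.90° ✓; |FW| = 21.60 ✓; ∠FWH = 57.90° ✓; |WH| = 24.00 ✗.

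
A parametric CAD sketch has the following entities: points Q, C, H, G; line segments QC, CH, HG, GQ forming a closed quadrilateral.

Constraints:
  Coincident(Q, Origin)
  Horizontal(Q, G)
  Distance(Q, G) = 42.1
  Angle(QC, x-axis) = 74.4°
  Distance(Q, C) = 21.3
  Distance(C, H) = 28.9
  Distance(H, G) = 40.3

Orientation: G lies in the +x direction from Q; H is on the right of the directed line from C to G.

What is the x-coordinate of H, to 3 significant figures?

2.65

Q is at the origin; Q and G share the same y with |QG| = 42.1 and G in +x, so G = (42.1, 0). QC runs at 74.4° with |QC| = 21.3, so C = (5.73, 20.5). H is determined by |CH| = 28.9 and |HG| = 40.3 together: it lies at the intersection of circle(C, 28.9) and circle(G, 40.3). With |CG| = 41.8, the foot of the radical line on CG is 11.4 from C and the perpendicular offset is √(28.9² − 11.4²) = 26.5. Taking the right-of-CG solution: H = (2.65, -8.22).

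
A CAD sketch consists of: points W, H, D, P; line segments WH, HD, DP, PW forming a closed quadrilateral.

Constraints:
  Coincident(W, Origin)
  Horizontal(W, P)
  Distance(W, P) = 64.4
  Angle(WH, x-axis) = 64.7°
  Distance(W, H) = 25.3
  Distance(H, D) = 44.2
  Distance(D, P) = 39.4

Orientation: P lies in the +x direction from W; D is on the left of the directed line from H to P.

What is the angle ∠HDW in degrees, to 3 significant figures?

16.2°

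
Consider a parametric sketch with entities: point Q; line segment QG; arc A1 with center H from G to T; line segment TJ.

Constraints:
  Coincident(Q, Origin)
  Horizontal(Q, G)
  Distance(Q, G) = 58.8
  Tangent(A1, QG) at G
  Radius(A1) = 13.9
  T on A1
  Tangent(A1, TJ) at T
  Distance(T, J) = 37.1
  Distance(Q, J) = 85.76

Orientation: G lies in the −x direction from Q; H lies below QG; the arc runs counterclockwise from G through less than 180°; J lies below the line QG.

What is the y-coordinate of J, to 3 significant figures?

-52.5

Q is at the origin; QG is horizontal with |QG| = 58.8 and G on the −x side, so G = (-58.8, 0.00). A1 meets QG tangentially, so HG is at right angles to QG, so H = G + (0, -13.9) = (-58.8, -13.9). Since HT ⟂ TJ (tangency), |HJ| = √(13.9² + 37.1²) = 39.6 regardless of where T sits on A1. So J lies on both circle(Q, 85.76) and circle(H, 39.6); the below-QG intersection is J = (-67.8, -52.5). T is the foot of the tangent from J: T = (-72.6, -15.7).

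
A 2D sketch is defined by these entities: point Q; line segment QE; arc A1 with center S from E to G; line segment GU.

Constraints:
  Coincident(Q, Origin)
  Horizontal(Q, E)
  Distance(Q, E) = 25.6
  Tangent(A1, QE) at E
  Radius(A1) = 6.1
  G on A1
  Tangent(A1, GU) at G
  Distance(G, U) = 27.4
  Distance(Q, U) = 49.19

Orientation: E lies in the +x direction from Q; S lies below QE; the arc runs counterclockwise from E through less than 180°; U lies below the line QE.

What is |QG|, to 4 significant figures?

23.07

Q is at the origin; QE is horizontal with |QE| = 25.6 and E on the +x side, so E = (25.60, 0.000). Since A1 is tangent to QE there, SE ⟂ QE, so S = E + (0, -6.1) = (25.60, -6.100). Since SG ⟂ GU (tangency), |SU| = √(6.1² + 27.4²) = 28.07 regardless of where G sits on A1. So U lies on both circle(Q, 49.19) and circle(S, 28.07); the below-QE intersection is U = (37.93, -31.32). G is the foot of the tangent from U: G = (20.83, -9.907).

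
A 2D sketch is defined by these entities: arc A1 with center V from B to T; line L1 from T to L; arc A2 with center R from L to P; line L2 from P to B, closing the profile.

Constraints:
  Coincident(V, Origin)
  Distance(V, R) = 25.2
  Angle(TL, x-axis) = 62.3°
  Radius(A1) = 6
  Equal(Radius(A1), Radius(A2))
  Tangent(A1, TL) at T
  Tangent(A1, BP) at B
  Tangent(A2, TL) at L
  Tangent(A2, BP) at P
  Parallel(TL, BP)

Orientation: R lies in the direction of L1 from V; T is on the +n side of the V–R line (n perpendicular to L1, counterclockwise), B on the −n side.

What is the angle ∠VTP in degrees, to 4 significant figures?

64.54°

The slot axis is L1's direction at 62.3°, so u = (cos 62.3°, sin 62.3°) = (0.4648, 0.8854) and n = (−sin 62.3°, cos 62.3°) = (-0.8854, 0.4648). V is at the origin and R lies 25.2 along u from V, so R = 25.2·u = (11.71, 22.31). Tangency of A1 to both parallel lines with radius 6.0 puts T and B at V ± 6.0·n: T = (-5.312, 2.789), B = (5.312, -2.789). Equal radii place L and P the same way about R: L = R + 6.0·n = (6.402, 25.10), P = R − 6.0·n = (17.03, 19.52). Then cos ∠VTP = TV·TP / (|TV||TP|), giving 64.54°.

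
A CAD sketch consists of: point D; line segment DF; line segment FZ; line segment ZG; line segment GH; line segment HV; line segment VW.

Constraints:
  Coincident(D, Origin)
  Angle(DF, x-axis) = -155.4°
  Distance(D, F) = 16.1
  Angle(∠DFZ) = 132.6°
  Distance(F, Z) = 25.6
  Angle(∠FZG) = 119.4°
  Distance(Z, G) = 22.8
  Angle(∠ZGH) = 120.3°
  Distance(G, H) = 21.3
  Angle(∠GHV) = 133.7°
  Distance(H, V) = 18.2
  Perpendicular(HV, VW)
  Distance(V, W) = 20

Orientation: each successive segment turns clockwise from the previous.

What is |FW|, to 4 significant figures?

23.31

D is at the origin; DF runs at -155.4° with length 16.1, so F = (-14.64, -6.702). ∠DFZ = 132.6° gives FZ at 157.2° from the x-axis; with |FZ| = 25.6, Z = (-38.24, 3.218). ∠FZG = 119.4° gives ZG at 96.60° from the x-axis; with |ZG| = 22.8, G = (-40.86, 25.87). ∠ZGH = 120.3° gives GH at 36.90° from the x-axis; with |GH| = 21.3, H = (-23.83, 38.66). ∠GHV = 133.7° gives HV at -9.400° from the x-axis; with |HV| = 18.2, V = (-5.870, 35.68). The perpendicularity gives VW at right angles to HV, so VW runs at -99.40°; with |VW| = 20.0, W = (-9.137, 15.95). Then |FW| = |W − F| = 23.31.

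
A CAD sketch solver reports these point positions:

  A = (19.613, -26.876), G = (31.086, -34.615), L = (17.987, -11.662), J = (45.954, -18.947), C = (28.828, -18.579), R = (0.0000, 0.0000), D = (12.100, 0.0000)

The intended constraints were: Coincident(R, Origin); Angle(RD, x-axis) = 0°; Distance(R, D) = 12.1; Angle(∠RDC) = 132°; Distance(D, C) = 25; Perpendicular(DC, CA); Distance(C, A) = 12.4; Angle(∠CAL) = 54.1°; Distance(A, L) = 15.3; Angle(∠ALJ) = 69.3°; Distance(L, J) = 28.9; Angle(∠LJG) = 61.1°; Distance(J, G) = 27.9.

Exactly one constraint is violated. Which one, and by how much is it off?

Distance(J, G) = 27.9 — off by 6.30.

R = (0.00, 0.00) ✓; RD at 0.000° ✓; |RD| = 12.10 ✓; ∠RDC = 132.0° ✓; |DC| = 25.00 ✓; ∠(DC, CA) = 90.00° ✓; |CA| = 12.40 ✓; ∠CAL = 54.10° ✓; |AL| = 15.30 ✓; ∠ALJ = 69.30° ✓; |LJ| = 28.90 ✓; ∠LJG = 61.10° ✓; |JG| = 21.60 ✗.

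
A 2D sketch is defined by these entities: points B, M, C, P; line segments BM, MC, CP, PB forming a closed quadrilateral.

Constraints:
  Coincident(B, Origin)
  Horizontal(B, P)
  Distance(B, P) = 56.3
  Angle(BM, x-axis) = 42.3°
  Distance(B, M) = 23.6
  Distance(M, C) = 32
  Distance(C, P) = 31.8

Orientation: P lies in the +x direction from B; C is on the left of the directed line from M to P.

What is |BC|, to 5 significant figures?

55.080

B is at the origin; B and P share the same y with |BP| = 56.3 and P in +x, so P = (56.3, 0). BM runs at 42.3° with |BM| = 23.6, so M = (17.455, 15.883). C is determined by |MC| = 32.0 and |CP| = 31.8 together: it lies at the intersection of circle(M, 32.0) and circle(P, 31.8). With |MP| = 41.966, the foot of the radical line on MP is 21.135 from M and the perpendicular offset is √(32.0² − 21.135²) = 24.027. Taking the left-of-MP solution: C = (46.112, 30.124).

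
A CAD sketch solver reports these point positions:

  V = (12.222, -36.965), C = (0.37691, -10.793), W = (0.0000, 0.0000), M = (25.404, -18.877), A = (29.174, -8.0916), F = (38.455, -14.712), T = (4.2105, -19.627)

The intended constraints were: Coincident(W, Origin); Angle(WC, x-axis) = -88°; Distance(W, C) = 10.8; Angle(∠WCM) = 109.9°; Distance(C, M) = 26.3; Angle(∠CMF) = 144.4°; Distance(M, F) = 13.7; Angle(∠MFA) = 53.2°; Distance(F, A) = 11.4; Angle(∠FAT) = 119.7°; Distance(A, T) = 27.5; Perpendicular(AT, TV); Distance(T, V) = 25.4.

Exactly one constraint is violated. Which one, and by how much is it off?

Distance(T, V) = 25.4 — off by 6.30.

W = (0.00, 0.00) ✓; WC at -88.00° ✓; |WC| = 10.80 ✓; ∠WCM = 109.9° ✓; |CM| = 26.30 ✓; ∠CMF = 144.4° ✓; |MF| = 13.70 ✓; ∠MFA = 53.20° ✓; |FA| = 11.40 ✓; ∠FAT = 119.7° ✓; |AT| = 27.50 ✓; ∠(AT, TV) = 90.00° ✓; |TV| = 19.10 ✗.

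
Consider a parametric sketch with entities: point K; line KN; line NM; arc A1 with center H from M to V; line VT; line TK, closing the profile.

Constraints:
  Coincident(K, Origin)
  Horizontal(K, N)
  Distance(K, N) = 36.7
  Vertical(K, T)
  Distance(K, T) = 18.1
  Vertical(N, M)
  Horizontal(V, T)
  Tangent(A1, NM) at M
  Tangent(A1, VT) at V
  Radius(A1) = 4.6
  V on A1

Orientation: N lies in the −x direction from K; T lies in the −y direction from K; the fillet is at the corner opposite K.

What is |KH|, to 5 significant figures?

34.823

K is at the origin; KN is horizontal with |KN| = 36.7 and N on the −x side, so N = (-36.700, 0.0000). KT is vertical with |KT| = 18.1 and T on the −y side, so T = (0.0000, -18.100). The virtual corner opposite K is at (-36.700, -18.100). Since A1 is tangent to NM there, HM ⟂ NM and since A1 is tangent to VT there, HV ⟂ VT, with radius 4.6, so the center H sits 4.6 in from both sides at H = (-32.100, -13.500). Then |KH| = |H − K| = 34.823.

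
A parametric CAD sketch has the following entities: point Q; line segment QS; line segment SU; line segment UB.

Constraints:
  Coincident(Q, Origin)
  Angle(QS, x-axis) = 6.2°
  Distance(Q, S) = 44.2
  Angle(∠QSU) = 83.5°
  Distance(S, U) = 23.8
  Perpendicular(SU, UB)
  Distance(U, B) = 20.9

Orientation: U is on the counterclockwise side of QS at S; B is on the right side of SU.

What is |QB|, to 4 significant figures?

67.49

Q is at the origin; QS runs at 6.2° with length 44.2, so S = 44.2·(cos 6.2°, sin 6.2°) = (43.94, 4.774). ∠QSU = 83.5°, so SU runs at 6.2° + (180° − 83.5°) = 102.7° from the x-axis; with |SU| = 23.8, U = S + 23.8·(cos 102.7°, sin 102.7°) = (38.71, 27.99). SU ⟂ UB; with |UB| = 20.9 on the right of SU, B = U + 20.9·(0.9755, 0.2198) = (59.10, 32.59). Then |QB| = |B − Q| = 67.49.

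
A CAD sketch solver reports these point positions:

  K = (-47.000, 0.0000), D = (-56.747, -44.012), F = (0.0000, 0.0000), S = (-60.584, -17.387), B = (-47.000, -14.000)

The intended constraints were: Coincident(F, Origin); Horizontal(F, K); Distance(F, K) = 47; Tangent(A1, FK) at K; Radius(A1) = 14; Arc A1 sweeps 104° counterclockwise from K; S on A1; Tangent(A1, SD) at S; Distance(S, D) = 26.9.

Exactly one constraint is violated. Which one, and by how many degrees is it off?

Tangent(A1, SD) at S — off by 5.80°.

F = (0.00, 0.00) ✓; F.y = 0.00, K.y = 0.00 ✓; |FK| = 47.00 ✓; ∠(BK, KF) = 90.00° ✓; |BK| = 14.00 ✓; bearing(B→S) − bearing(B→K) = 104.0° ✓; |BS| = 14.00 ✓; ∠(BS, SD) = 95.80° ✗; |SD| = 26.90 ✓.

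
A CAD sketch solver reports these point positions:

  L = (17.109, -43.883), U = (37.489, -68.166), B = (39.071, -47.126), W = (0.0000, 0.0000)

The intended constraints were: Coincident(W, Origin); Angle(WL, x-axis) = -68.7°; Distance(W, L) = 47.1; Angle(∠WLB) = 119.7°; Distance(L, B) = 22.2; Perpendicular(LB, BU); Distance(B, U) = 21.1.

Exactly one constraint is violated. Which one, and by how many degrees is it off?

Perpendicular(LB, BU) — off by 4.10°.

W = (0.00, 0.00) ✓; WL at -68.70° ✓; |WL| = 47.10 ✓; ∠WLB = 119.7° ✓; |LB| = 22.20 ✓; ∠(LB, BU) = 85.90° ✗; |BU| = 21.10 ✓.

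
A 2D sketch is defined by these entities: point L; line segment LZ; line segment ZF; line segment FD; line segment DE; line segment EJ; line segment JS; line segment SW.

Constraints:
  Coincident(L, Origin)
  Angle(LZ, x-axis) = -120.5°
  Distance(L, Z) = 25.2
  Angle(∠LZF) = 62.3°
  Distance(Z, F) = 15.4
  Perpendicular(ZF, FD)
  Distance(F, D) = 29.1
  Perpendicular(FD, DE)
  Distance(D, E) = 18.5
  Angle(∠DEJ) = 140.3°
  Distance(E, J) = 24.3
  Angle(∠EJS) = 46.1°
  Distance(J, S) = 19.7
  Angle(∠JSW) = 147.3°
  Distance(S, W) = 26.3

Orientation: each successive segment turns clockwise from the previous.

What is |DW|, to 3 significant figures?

8.50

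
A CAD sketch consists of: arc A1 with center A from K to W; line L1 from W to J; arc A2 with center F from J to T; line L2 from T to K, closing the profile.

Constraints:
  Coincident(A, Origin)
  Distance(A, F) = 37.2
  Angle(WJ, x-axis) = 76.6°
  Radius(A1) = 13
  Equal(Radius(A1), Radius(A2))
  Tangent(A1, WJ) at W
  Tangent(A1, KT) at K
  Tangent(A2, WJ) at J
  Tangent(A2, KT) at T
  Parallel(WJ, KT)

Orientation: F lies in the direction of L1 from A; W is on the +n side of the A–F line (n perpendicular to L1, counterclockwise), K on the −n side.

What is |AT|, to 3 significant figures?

39.4

The slot axis is L1's direction at 76.6°, so u = (cos 76.6°, sin 76.6°) = (0.232, 0.973) and n = (−sin 76.6°, cos 76.6°) = (-0.973, 0.232). A is at the origin and F lies 37.2 along u from A, so F = 37.2·u = (8.62, 36.2). Tangency of A1 to both parallel lines with radius 13.0 puts W and K at A ± 13.0·n: W = (-12.6, 3.01), K = (12.6, -3.01). Equal radii place J and T the same way about F: J = F + 13.0·n = (-4.03, 39.2), T = F − 13.0·n = (21.3, 33.2). Then |AT| = |T − A| = 39.4.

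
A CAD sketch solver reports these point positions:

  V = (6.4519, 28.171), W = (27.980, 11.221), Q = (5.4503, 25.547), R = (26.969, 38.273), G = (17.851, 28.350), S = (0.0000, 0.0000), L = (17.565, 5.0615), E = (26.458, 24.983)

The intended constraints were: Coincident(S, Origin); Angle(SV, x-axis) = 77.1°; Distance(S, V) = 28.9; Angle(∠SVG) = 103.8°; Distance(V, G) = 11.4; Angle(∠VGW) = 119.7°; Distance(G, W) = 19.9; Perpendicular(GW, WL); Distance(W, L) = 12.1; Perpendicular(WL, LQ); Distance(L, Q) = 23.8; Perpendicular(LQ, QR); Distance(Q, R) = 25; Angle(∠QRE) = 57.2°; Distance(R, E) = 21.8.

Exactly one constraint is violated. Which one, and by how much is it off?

Distance(R, E) = 21.8 — off by 8.50.

S = (0.00, 0.00) ✓; SV at 77.10° ✓; |SV| = 28.90 ✓; ∠SVG = 103.8° ✓; |VG| = 11.40 ✓; ∠VGW = 119.7° ✓; |GW| = 19.90 ✓; ∠(GW, WL) = 90.00° ✓; |WL| = 12.10 ✓; ∠(WL, LQ) = 90.00° ✓; |LQ| = 23.80 ✓; ∠(LQ, QR) = 90.00° ✓; |QR| = 25.00 ✓; ∠QRE = 57.20° ✓; |RE| = 13.30 ✗.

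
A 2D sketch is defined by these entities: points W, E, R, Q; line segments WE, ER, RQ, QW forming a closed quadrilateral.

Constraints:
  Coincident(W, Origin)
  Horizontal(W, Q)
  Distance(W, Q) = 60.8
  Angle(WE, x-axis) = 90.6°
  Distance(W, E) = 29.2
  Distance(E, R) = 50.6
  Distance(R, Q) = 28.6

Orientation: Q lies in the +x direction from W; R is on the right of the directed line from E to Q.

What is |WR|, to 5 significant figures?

34.536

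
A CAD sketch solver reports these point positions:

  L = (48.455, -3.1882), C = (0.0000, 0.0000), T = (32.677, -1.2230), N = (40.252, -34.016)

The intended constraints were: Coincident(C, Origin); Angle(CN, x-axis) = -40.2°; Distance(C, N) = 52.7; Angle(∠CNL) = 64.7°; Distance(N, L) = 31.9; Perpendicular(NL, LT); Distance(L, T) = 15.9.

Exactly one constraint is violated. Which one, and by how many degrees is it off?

Perpendicular(NL, LT) — off by 7.80°.

C = (0.00, 0.00) ✓; CN at -40.20° ✓; |CN| = 52.70 ✓; ∠CNL = 64.70° ✓; |NL| = 31.90 ✓; ∠(NL, LT) = 97.80° ✗; |LT| = 15.90 ✓.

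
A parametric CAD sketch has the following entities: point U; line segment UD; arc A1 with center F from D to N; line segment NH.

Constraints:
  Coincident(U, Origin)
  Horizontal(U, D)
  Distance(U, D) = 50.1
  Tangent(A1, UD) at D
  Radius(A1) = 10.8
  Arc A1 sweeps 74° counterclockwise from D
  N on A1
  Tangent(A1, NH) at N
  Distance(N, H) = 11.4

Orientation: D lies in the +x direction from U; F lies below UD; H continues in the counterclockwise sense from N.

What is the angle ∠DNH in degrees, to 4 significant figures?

143.0°

U is at the origin; UD is horizontal with |UD| = 50.1 and D on the +x side, so D = (50.10, 0.000). The tangent condition forces FD to be normal to UD, so F = D + (0, -10.8) = (50.10, -10.80). On A1, D sits at bearing 90° from F; a 74° counterclockwise sweep puts N at bearing 164°, so N = F + 10.8·(cos 164°, sin 164°) = (39.72, -7.823). Tangency of A1 to NH means the radius FN is perpendicular to NH, so NH runs along (−sin 164°, cos 164°); with |NH| = 11.4, H = (36.58, -18.78). Then cos ∠DNH = ND·NH / (|ND||NH|), giving 143.0°.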